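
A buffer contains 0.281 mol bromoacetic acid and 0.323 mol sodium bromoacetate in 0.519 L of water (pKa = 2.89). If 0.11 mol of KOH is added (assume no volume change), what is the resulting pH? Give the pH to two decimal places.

pH = 3.29

After neutralization: n(BrCH2COOH) = 0.171 mol, n(BrCH2COO-) = 0.433 mol.
pH = pKa + log([A⁻]/[HA]) = 2.89 + log(0.433/0.171) = 2.89 +0.403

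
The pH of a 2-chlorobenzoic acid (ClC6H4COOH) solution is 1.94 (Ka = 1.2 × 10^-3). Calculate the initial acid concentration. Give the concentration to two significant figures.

[H+] = 10^(-1.94) = 1.15 × 10^-2 M = x
Ka = x²/(C₀ − x) ⇒ C₀ = x + x²/Ka
C₀ = 1.15 × 10^-2 + (1.15 × 10^-2)²/(1.2 × 10^-3) = 1.22 × 10^-1 M

C₀ = 1.2 × 10^-1 M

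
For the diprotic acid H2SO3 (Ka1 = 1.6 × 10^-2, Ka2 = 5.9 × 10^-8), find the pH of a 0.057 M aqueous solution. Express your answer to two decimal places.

pH = 1.63

Ka1 ≫ Ka2, so treat the first dissociation as the only significant source of H+.
Ka1 = x²/(0.057 − x) = 1.6 × 10^-2
Solving the quadratic: x = (−Ka1 + √(Ka1² + 4·Ka1·C₀))/2 = 2.32 × 10^-2 M
pH = −log(2.32 × 10^-2) = 1.63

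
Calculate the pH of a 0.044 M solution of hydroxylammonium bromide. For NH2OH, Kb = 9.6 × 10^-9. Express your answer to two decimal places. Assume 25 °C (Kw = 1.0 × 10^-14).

pH = 3.67

NH3OH+ is the conjugate acid of the weak base NH2OH.
Ka = Kw/Kb = 1.0×10^-14 / 9.6 × 10^-9 = 1.04 × 10^-6
From the ICE table, Ka = x²/(0.044 − x) = 1.04 × 10^-6.
Since Ka ≪ C₀, x ≈ √(Ka·C₀) = 2.14 × 10^-4 M.
(x/C₀ = 0.49% < 5%, so the approximation holds.)
pH = −log[H+] = −log(2.14 × 10^-4) = 3.67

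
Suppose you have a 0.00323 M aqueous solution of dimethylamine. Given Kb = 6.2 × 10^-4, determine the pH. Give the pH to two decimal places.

pH = 11.06

(CH3)2NH + H2O ⇌ (CH3)2NH2+ + OH-
From the ICE table, Kb = x²/(0.00323 − x) = 6.2 × 10^-4.
The 5% rule fails; solving x² + Kb·x − Kb·C₀ = 0 exactly:
x = (−Kb + √(Kb² + 4·Kb·C₀))/2 = 1.14 × 10^-3 M
pOH = 2.94, so pH = 14.00 − pOH = 11.06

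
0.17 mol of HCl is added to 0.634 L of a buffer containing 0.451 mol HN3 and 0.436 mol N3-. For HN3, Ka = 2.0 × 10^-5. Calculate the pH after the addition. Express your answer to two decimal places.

pH = 4.33

After neutralization: n(HN3) = 0.621 mol, n(N3-) = 0.266 mol.
pKa = −log(2.0 × 10^-5) = 4.699
pH = pKa + log([A⁻]/[HA]) = 4.699 + log(0.266/0.621) = 4.699 -0.368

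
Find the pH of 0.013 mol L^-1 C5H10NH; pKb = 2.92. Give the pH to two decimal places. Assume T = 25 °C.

C5H10NH + H2O ⇌ C5H10NH2+ + OH-
Kb = 10^(−2.92) = 1.20 × 10^-3
From the ICE table, Kb = x²/(0.013 − x) = 1.20 × 10^-3.
The 5% rule fails; solving x² + Kb·x − Kb·C₀ = 0 exactly:
x = (−Kb + √(Kb² + 4·Kb·C₀))/2 = 3.39 × 10^-3 M
pOH = 2.47, so pH = 14.00 − pOH = 11.53

pH = 11.53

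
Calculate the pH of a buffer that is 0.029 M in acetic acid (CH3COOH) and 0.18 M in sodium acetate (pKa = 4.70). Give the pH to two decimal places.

Henderson–Hasselbalch: pH = pKa + log([CH3COO-]/[CH3COOH]) = 4.70 + log(0.18/0.029)
pH = 4.70 + (+0.793) = 5.49

pH = 5.49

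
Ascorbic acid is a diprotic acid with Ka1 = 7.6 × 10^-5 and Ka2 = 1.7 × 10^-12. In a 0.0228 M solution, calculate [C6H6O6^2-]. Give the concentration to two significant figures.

First ionization gives [H+] ≈ [HC6H6O6-] = 1.28 × 10^-3 M.
Second step: Ka2 = [H+][C6H6O6^2-]/[HC6H6O6-] ≈ [C6H6O6^2-] (since [H+] ≈ [HC6H6O6-]).
So [C6H6O6^2-] ≈ Ka2.

1.7 × 10^-12 M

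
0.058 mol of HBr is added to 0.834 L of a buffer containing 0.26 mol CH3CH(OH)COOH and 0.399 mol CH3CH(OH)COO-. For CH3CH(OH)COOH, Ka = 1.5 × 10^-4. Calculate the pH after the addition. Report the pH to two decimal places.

pH = 3.85

Added H+ converts CH3CH(OH)COO- to CH3CH(OH)COOH: CH3CH(OH)COOH → 0.318 mol, CH3CH(OH)COO- → 0.341 mol.
pKa = −log(1.5 × 10^-4) = 3.824
pH = pKa + log([A⁻]/[HA]) = 3.824 + log(0.341/0.318) = 3.824 +0.030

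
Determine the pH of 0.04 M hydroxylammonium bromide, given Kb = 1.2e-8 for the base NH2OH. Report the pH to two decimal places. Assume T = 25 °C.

NH3OH+ is the conjugate acid of the weak base NH2OH.
Ka = Kw/Kb = 1.0×10^-14 / 1.2 × 10^-8 = 8.33 × 10^-7
From the ICE table, Ka = [H+]²/(0.04 − [H+]) = 8.33 × 10^-7.
Assume [H+] ≪ 0.04: [H+] ≈ √(8.33 × 10^-7 × 0.04) = 1.83 × 10^-4 M
pH = −log(1.83 × 10^-4) = 3.74

pH = 3.74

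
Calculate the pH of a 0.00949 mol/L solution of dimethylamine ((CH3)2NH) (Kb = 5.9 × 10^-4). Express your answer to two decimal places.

pH = 11.32

(CH3)2NH + H2O ⇌ (CH3)2NH2+ + OH-
Kb = x²/(0.00949 − x) = 5.9 × 10^-4
x is not negligible relative to C₀; solve x² + 0.00059·x − 5.6e-06 = 0.
x = (−Kb + √(Kb² + 4·Kb·C₀))/2 = 2.09 × 10^-3 M
pOH = −log(2.09 × 10^-3) = 2.68; pH = 14.00 − 2.68 = 11.32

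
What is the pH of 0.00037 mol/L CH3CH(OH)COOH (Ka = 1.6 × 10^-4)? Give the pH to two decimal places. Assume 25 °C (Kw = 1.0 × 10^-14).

CH3CH(OH)COOH ⇌ CH3CH(OH)COO- + H+
Ka = [H+]²/(0.00037 − [H+]) = 1.6 × 10^-4
The 5% rule fails; solving [H+]² + Ka·[H+] − Ka·C₀ = 0 exactly:
[H+] = [−0.00016 + √(0.00016² + 2.37e-07)]/2 = 1.76 × 10^-4 M
pH = −log(1.76 × 10^-4) = 3.75

pH = 3.75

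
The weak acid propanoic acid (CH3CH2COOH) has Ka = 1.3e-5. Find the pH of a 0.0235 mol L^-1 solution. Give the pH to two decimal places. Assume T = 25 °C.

CH3CH2COOH ⇌ CH3CH2COO- + H+
Ka = [H+]²/(0.0235 − [H+]) = 1.3 × 10^-5
Since Ka ≪ C₀, [H+] ≈ √(Ka·C₀) = 5.53 × 10^-4 M.
([H+]/C₀ = 2.4% < 5%, so the approximation holds.)
pH = −log[H+] = −log(5.53 × 10^-4) = 3.26

pH = 3.26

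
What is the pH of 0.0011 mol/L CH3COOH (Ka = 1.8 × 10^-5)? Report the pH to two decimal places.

pH = 3.88

CH3COOH ⇌ CH3COO- + H+
From the ICE table, Ka = [H+]²/(0.0011 − [H+]) = 1.8 × 10^-5.
The 5% rule fails; solving [H+]² + Ka·[H+] − Ka·C₀ = 0 exactly:
[H+] = (−Ka + √(Ka² + 4·Ka·C₀))/2 = 1.32 × 10^-4 M
pH = −log[H+] = −log(1.32 × 10^-4) = 3.88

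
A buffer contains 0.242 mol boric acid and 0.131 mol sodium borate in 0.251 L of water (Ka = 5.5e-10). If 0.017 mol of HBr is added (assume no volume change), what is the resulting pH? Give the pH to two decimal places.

Added H+ converts B(OH)4- to B(OH)3: B(OH)3 → 0.259 mol, B(OH)4- → 0.114 mol.
pKa = −log(5.5 × 10^-10) = 9.260
pH = pKa + log([A⁻]/[HA]) = 9.260 + log(0.114/0.259) = 9.260 -0.356

pH = 8.90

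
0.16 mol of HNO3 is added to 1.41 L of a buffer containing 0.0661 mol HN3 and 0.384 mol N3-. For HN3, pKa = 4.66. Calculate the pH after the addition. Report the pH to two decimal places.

pH = 4.66

Added H+ converts N3- to HN3: HN3 → 0.226 mol, N3- → 0.224 mol.
pH = pKa + log([A⁻]/[HA]) = 4.66 + log(0.224/0.226) = 4.66 -0.004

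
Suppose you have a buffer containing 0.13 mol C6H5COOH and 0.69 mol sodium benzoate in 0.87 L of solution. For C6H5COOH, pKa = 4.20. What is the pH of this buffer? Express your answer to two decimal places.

Using pH = pKa + log([base]/[acid]) with [base]/[acid] = 0.69/0.13:
pH = 4.20 + (+0.725) = 4.92

pH = 4.92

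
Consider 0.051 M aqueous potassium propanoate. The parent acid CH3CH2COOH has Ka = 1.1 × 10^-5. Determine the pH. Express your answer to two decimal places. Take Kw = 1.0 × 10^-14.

CH3CH2COO- is the conjugate base of the weak acid CH3CH2COOH.
Kb = Kw/Ka = 1.0×10^-14 / 1.1 × 10^-5 = 9.09 × 10^-10
Let x = [OH-] at equilibrium. Kb = x²/(0.051 − x).
Assume x ≪ 0.051: x ≈ √(9.09 × 10^-10 × 0.051) = 6.81 × 10^-6 M
(x/C₀ = 0.013% < 5%, so the approximation holds.)
pOH = −log(6.81 × 10^-6) = 5.17; pH = 14.00 − 5.17 = 8.83

pH = 8.83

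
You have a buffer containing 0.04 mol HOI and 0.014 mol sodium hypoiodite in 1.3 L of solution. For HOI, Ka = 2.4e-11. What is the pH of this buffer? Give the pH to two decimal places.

pKa = −log(2.4 × 10^-11) = 10.620
pH = pKa + log([A⁻]/[HA]) = 10.620 + log(0.014/0.04)
pH = 10.620 + (-0.456) = 10.16

pH = 10.16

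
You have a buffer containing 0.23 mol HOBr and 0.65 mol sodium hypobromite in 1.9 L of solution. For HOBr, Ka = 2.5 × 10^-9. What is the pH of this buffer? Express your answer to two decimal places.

pH = 9.05

pKa = −log(2.5 × 10^-9) = 8.602
Henderson–Hasselbalch: pH = pKa + log([OBr-]/[HOBr]) = 8.602 + log(0.65/0.23)
pH = 8.602 + (+0.451) = 9.05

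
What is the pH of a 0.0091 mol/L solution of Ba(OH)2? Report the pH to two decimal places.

pH = 12.26

Ba(OH)2 is a strong base (each formula unit releases 2 OH-); [OH-] = 0.0182 M.
pOH = -log(0.0182) = 1.74
pH = 14.00 - 1.74 = 12.26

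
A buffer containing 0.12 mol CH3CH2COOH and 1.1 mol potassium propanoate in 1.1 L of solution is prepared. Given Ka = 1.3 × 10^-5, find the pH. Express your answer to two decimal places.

pH = 5.85

pKa = −log(1.3 × 10^-5) = 4.886
Using pH = pKa + log([base]/[acid]) with [base]/[acid] = 1.1/0.12:
pH = 4.886 + (+0.962) = 5.85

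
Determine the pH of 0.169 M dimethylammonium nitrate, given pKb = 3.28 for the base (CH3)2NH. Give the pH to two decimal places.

(CH3)2NH2+ is the conjugate acid of the weak base (CH3)2NH.
Kb = 10^(−3.28) = 5.25 × 10^-4
Ka = Kw/Kb = 1.0×10^-14 / 5.25 × 10^-4 = 1.90 × 10^-11
From the ICE table, Ka = x²/(0.169 − x) = 1.90 × 10^-11.
Assume x ≪ 0.169: x ≈ √(1.90 × 10^-11 × 0.169) = 1.79 × 10^-6 M
Check: 0.0011% ionized — well under 5%, approximation valid.
pH = −log(1.79 × 10^-6) = 5.75

pH = 5.75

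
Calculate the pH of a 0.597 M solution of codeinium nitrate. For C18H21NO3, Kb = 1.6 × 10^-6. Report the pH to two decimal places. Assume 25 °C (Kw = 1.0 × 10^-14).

C18H22NO3+ is the conjugate acid of the weak base C18H21NO3.
Ka = Kw/Kb = 1.0×10^-14 / 1.6 × 10^-6 = 6.25 × 10^-9
Let x = [H+] at equilibrium. Ka = x²/(0.597 − x).
Assume x ≪ 0.597: x ≈ √(6.25 × 10^-9 × 0.597) = 6.11 × 10^-5 M
(x/C₀ = 0.01% < 5%, so the approximation holds.)
pH = −log[H+] = −log(6.11 × 10^-5) = 4.21

pH = 4.21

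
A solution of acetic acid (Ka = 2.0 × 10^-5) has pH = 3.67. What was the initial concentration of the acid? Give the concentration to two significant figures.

C₀ = 2.5 × 10^-3 M

[H+] = 10^(-3.67) = 2.14 × 10^-4 M = x
Ka = x²/(C₀ − x) ⇒ C₀ = x + x²/Ka
C₀ = 2.14 × 10^-4 + (2.14 × 10^-4)²/(2.0 × 10^-5) = 2.50 × 10^-3 M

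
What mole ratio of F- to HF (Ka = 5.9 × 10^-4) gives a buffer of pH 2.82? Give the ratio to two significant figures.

ratio = 0.39

pKa = -log(5.9 × 10^-4) = 3.229
pH = pKa + log(r) ⇒ log(r) = 2.82 − 3.229 = -0.409
r = [F-]/[HF] = 10^(-0.409) = 0.39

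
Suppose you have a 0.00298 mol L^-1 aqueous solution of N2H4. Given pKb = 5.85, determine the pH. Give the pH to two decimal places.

N2H4 + H2O ⇌ N2H5+ + OH-
Kb = 10^(−5.85) = 1.41 × 10^-6
Kb = x²/(0.00298 − x) = 1.41 × 10^-6
Neglecting x in the denominator: x = √(1.41 × 10^-6 × 0.00298) = 6.48 × 10^-5 M
pOH = 4.19, so pH = 14.00 − pOH = 9.81

pH = 9.81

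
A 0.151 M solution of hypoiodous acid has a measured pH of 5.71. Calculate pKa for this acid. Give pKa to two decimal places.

[H+] = 10^(-5.71) = 1.95 × 10^-6 M
At equilibrium [HA] = 0.151 − 1.95 × 10^-6 = 1.51 × 10^-1 M
Ka = [H+][A-]/[HA] = (1.95 × 10^-6)² / 1.51 × 10^-1 = 2.52 × 10^-11
pKa = -log(2.52 × 10^-11) = 10.60

pKa = 10.60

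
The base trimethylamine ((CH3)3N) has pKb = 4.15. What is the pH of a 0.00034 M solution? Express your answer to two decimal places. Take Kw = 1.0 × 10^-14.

(CH3)3N + H2O ⇌ (CH3)3NH+ + OH-
Kb = 10^(−4.15) = 7.08 × 10^-5
Kb = x²/(0.00034 − x) = 7.08 × 10^-5
The 5% rule fails; solving x² + Kb·x − Kb·C₀ = 0 exactly:
x = [−7.08e-05 + √(7.08e-05² + 9.63e-08)]/2 = 1.24 × 10^-4 M
pOH = −log(1.24 × 10^-4) = 3.91; pH = 14.00 − 3.91 = 10.09

pH = 10.09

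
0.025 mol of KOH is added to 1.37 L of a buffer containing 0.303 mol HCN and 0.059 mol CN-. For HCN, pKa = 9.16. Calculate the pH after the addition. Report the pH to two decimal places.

After neutralization: n(HCN) = 0.278 mol, n(CN-) = 0.084 mol.
pH = pKa + log([A⁻]/[HA]) = 9.16 + log(0.084/0.278) = 9.16 -0.520

pH = 8.64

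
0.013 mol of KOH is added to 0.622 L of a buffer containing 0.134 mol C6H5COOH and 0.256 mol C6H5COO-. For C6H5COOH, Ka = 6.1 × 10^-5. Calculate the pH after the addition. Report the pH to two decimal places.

pH = 4.56

OH- converts C6H5COOH to C6H5COO-: C6H5COOH → 0.121 mol, C6H5COO- → 0.269 mol.
pKa = −log(6.1 × 10^-5) = 4.215
pH = pKa + log(n_C6H5COO-/n_C6H5COOH) = 4.215 + log(0.269/0.121) = 4.215 + (+0.347)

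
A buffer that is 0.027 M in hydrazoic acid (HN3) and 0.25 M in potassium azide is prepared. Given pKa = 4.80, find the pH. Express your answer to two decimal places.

pH = 5.77

Using pH = pKa + log([base]/[acid]) with [base]/[acid] = 0.25/0.027:
pH = 4.80 + (+0.967) = 5.77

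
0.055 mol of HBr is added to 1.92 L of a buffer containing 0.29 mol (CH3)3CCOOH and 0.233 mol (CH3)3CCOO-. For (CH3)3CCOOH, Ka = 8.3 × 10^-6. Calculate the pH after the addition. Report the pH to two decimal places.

pH = 4.79

Added H+ converts (CH3)3CCOO- to (CH3)3CCOOH: (CH3)3CCOOH → 0.345 mol, (CH3)3CCOO- → 0.178 mol.
pKa = −log(8.3 × 10^-6) = 5.081
Henderson–Hasselbalch with mole ratio 0.178/0.345: pH = 5.081 + (-0.287)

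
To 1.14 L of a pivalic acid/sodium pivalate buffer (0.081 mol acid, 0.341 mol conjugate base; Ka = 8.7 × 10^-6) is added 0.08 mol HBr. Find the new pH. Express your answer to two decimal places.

pH = 5.27

Added H+ converts (CH3)3CCOO- to (CH3)3CCOOH: (CH3)3CCOOH → 0.161 mol, (CH3)3CCOO- → 0.261 mol.
pKa = −log(8.7 × 10^-6) = 5.060
Henderson–Hasselbalch with mole ratio 0.261/0.161: pH = 5.060 + (+0.210)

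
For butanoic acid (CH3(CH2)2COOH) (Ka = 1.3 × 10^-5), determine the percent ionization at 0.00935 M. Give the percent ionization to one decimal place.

CH3(CH2)2COOH ⇌ CH3(CH2)2COO- + H+; let x = [H+] at equilibrium.
x ≈ √(Ka·C₀) = √(1.3 × 10^-5 × 0.00935) = 3.49 × 10^-4 M
% ionization = x/C₀ × 100% = 3.49 × 10^-4/0.00935 × 100% = 3.7%

3.7%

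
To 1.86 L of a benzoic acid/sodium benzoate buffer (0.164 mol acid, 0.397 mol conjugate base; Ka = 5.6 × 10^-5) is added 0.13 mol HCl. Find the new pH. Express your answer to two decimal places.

After neutralization: n(C6H5COOH) = 0.294 mol, n(C6H5COO-) = 0.267 mol.
pKa = −log(5.6 × 10^-5) = 4.252
pH = pKa + log([A⁻]/[HA]) = 4.252 + log(0.267/0.294) = 4.252 -0.042

pH = 4.21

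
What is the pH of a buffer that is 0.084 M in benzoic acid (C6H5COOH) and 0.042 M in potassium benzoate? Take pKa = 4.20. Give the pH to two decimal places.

pH = 3.90

pH = pKa + log([A⁻]/[HA]) = 4.20 + log(0.042/0.084)
pH = 4.20 + (-0.301) = 3.90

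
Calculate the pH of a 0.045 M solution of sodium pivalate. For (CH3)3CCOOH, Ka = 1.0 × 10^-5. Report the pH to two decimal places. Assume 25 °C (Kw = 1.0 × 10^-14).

pH = 8.83

(CH3)3CCOO- is the conjugate base of the weak acid (CH3)3CCOOH.
Kb = Kw/Ka = 1.0×10^-14 / 1.0 × 10^-5 = 1.00 × 10^-9
Kb = [OH-]²/(0.045 − [OH-]) = 1.00 × 10^-9
Since Kb ≪ C₀, [OH-] ≈ √(Kb·C₀) = 6.71 × 10^-6 M.
([OH-]/C₀ = 0.015% < 5%, so the approximation holds.)
pOH = −log(6.71 × 10^-6) = 5.17; pH = 14.00 − 5.17 = 8.83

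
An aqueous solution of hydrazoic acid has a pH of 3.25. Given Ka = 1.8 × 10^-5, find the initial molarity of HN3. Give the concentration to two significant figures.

C₀ = 1.8 × 10^-2 M

[H+] = 10^(-3.25) = 5.62 × 10^-4 M = x
Ka = x²/(C₀ − x) ⇒ C₀ = x + x²/Ka
C₀ = 5.62 × 10^-4 + (5.62 × 10^-4)²/(1.8 × 10^-5) = 1.81 × 10^-2 M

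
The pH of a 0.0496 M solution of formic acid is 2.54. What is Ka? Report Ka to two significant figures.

[H+] = 10^(-2.54) = 2.88 × 10^-3 M
At equilibrium [HA] = 0.0496 − 2.88 × 10^-3 = 4.67 × 10^-2 M
Ka = [H+][A-]/[HA] = (2.88 × 10^-3)² / 4.67 × 10^-2 = 1.8 × 10^-4

Ka = 1.8 × 10^-4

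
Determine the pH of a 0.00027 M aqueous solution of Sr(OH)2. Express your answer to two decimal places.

Sr(OH)2 is a strong base (each formula unit releases 2 OH-); [OH-] = 0.00054 M.
pOH = -log(0.00054) = 3.27
pH = 14.00 - 3.27 = 10.73

pH = 10.73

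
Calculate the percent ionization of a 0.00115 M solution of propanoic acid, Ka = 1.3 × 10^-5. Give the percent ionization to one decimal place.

CH3CH2COOH ⇌ CH3CH2COO- + H+; let x = [H+] at equilibrium.
Ka = x²/(C₀ − x); solving the quadratic gives x = 1.16 × 10^-4 M.
% ionization = x/C₀ × 100% = 1.16 × 10^-4/0.00115 × 100% = 10.1%

10.1%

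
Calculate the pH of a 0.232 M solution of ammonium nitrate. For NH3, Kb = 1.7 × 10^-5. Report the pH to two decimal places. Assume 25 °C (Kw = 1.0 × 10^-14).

NH4+ is the conjugate acid of the weak base NH3.
Ka = Kw/Kb = 1.0×10^-14 / 1.7 × 10^-5 = 5.88 × 10^-10
From the ICE table, Ka = x²/(0.232 − x) = 5.88 × 10^-10.
Neglecting x in the denominator: x = √(5.88 × 10^-10 × 0.232) = 1.17 × 10^-5 M
Check: 0.005% ionized — well under 5%, approximation valid.
pH = −log(1.17 × 10^-5) = 4.93

pH = 4.93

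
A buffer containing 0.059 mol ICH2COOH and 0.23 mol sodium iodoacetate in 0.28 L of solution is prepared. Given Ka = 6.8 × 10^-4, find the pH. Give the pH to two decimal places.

pKa = −log(6.8 × 10^-4) = 3.167
Using pH = pKa + log([base]/[acid]) with [base]/[acid] = 0.23/0.059:
pH = 3.167 + (+0.591) = 3.76

pH = 3.76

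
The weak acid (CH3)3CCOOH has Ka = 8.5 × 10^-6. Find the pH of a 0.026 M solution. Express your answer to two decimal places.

pH = 3.33

(CH3)3CCOOH ⇌ (CH3)3CCOO- + H+
Ka = [H+]²/(0.026 − [H+]) = 8.5 × 10^-6
Assume [H+] ≪ 0.026: [H+] ≈ √(8.5 × 10^-6 × 0.026) = 4.70 × 10^-4 M
pH = −log(4.70 × 10^-4) = 3.33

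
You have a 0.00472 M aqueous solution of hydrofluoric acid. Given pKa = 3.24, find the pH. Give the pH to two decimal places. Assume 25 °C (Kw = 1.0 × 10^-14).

HF ⇌ F- + H+
Ka = 10^(−3.24) = 5.75 × 10^-4
From the ICE table, Ka = [H+]²/(0.00472 − [H+]) = 5.75 × 10^-4.
[H+] is not negligible relative to C₀; solve [H+]² + 0.000575·[H+] − 2.71e-06 = 0.
[H+] = (−Ka + √(Ka² + 4·Ka·C₀))/2 = 1.38 × 10^-3 M
pH = −log[H+] = −log(1.38 × 10^-3) = 2.86

pH = 2.86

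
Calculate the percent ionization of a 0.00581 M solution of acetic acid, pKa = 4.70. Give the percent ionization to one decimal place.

CH3COOH ⇌ CH3COO- + H+; let x = [H+] at equilibrium.
Ka = 10^(−4.70) = 2.00 × 10^-5
Solve x² + 2e-05x − 1.16e-07 = 0 → x = 3.31 × 10^-4 M
% ionization = x/C₀ × 100% = 3.31 × 10^-4/0.00581 × 100% = 5.7%

5.7%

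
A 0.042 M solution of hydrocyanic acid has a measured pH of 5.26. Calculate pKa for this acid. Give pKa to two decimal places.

pKa = 9.14

[H+] = 10^(-5.26) = 5.50 × 10^-6 M
At equilibrium [HA] = 0.042 − 5.50 × 10^-6 = 4.20 × 10^-2 M
Ka = [H+][A-]/[HA] = (5.50 × 10^-6)² / 4.20 × 10^-2 = 7.20 × 10^-10
pKa = -log(7.20 × 10^-10) = 9.14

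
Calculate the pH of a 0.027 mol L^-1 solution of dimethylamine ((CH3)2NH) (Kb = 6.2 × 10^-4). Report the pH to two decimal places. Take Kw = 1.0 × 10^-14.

pH = 11.58

(CH3)2NH + H2O ⇌ (CH3)2NH2+ + OH-
From the ICE table, Kb = x²/(0.027 − x) = 6.2 × 10^-4.
The 5% rule fails; solving x² + Kb·x − Kb·C₀ = 0 exactly:
x = (−Kb + √(Kb² + 4·Kb·C₀))/2 = 3.79 × 10^-3 M
pOH = 2.42, so pH = 14.00 − pOH = 11.58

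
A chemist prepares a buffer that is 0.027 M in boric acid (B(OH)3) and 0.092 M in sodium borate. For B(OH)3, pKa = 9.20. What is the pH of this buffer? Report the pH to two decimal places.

pH = 9.73

Henderson–Hasselbalch: pH = pKa + log([B(OH)4-]/[B(OH)3]) = 9.20 + log(0.092/0.027)
pH = 9.20 + (+0.532) = 9.73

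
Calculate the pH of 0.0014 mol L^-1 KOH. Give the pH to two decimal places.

KOH is a strong base; [OH-] = 0.0014 M.
pOH = -log(0.0014) = 2.85
pH = 14.00 - 2.85 = 11.15

pH = 11.15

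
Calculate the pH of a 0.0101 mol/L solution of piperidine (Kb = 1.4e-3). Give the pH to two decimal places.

C5H10NH + H2O ⇌ C5H10NH2+ + OH-
Kb = x²/(0.0101 − x) = 1.4 × 10^-3
x is not negligible relative to C₀; solve x² + 0.0014·x − 1.41e-05 = 0.
x = (−Kb + √(Kb² + 4·Kb·C₀))/2 = 3.12 × 10^-3 M
pOH = −log(3.12 × 10^-3) = 2.51; pH = 14.00 − 2.51 = 11.49

pH = 11.49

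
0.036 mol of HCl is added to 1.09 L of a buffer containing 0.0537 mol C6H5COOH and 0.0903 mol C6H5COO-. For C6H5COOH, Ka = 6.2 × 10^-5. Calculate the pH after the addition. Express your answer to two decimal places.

pH = 3.99

Added H+ converts C6H5COO- to C6H5COOH: C6H5COOH → 0.0897 mol, C6H5COO- → 0.0543 mol.
pKa = −log(6.2 × 10^-5) = 4.208
pH = pKa + log(n_C6H5COO-/n_C6H5COOH) = 4.208 + log(0.0543/0.0897) = 4.208 + (-0.218)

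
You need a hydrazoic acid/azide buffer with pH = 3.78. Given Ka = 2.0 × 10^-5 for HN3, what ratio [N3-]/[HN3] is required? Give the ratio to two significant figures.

ratio = 0.12

pKa = -log(2.0 × 10^-5) = 4.699
pH = pKa + log(r) ⇒ log(r) = 3.78 − 4.699 = -0.919
r = [N3-]/[HN3] = 10^(-0.919) = 0.121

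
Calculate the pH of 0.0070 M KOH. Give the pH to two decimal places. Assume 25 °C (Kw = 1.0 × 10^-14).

pH = 11.85

KOH is a strong base; [OH-] = 0.007 M.
pOH = -log(0.007) = 2.15
pH = 14.00 - 2.15 = 11.85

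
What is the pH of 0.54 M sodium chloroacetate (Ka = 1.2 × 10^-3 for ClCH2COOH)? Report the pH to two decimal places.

ClCH2COO- is the conjugate base of the weak acid ClCH2COOH.
Kb = Kw/Ka = 1.0×10^-14 / 1.2 × 10^-3 = 8.33 × 10^-12
Kb = [OH-]²/(0.54 − [OH-]) = 8.33 × 10^-12
Assume [OH-] ≪ 0.54: [OH-] ≈ √(8.33 × 10^-12 × 0.54) = 2.12 × 10^-6 M
pOH = 5.67, so pH = 14.00 − pOH = 8.33

pH = 8.33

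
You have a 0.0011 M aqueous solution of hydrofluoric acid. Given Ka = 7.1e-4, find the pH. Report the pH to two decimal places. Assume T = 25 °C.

pH = 3.22

HF ⇌ F- + H+
Ka = [H+]²/(0.0011 − [H+]) = 7.1 × 10^-4
Here C₀/Ka ≈ 1.55, so the small-[H+] approximation fails. Use the quadratic:
[H+] = (−Ka + √(Ka² + 4·Ka·C₀))/2 = 5.97 × 10^-4 M
pH = −log[H+] = −log(5.97 × 10^-4) = 3.22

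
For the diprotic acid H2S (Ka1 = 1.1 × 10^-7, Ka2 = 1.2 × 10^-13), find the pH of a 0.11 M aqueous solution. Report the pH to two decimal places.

Ka1 ≫ Ka2, so treat the first dissociation as the only significant source of H+.
Ka1 = x²/(0.11 − x) = 1.1 × 10^-7
x ≈ √(1.1 × 10^-7 × 0.11) = 1.10 × 10^-4 M
pH = −log(1.10 × 10^-4) = 3.96

pH = 3.96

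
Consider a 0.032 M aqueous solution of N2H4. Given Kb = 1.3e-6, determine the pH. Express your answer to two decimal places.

N2H4 + H2O ⇌ N2H5+ + OH-
Kb = [OH-]²/(0.032 − [OH-]) = 1.3 × 10^-6
Assume [OH-] ≪ 0.032: [OH-] ≈ √(1.3 × 10^-6 × 0.032) = 2.04 × 10^-4 M
pOH = 3.69, so pH = 14.00 − pOH = 10.31

pH = 10.31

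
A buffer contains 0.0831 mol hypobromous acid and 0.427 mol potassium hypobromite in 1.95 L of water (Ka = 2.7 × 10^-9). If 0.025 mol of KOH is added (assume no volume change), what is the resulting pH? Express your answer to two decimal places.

OH- converts HOBr to OBr-: HOBr → 0.0581 mol, OBr- → 0.452 mol.
pKa = −log(2.7 × 10^-9) = 8.569
pH = pKa + log(n_OBr-/n_HOBr) = 8.569 + log(0.452/0.0581) = 8.569 + (+0.891)

pH = 9.46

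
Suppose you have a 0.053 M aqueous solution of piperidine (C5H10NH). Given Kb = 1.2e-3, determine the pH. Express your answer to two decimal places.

C5H10NH + H2O ⇌ C5H10NH2+ + OH-
Kb = x²/(0.053 − x) = 1.2 × 10^-3
The 5% rule fails; solving x² + Kb·x − Kb·C₀ = 0 exactly:
x = (−Kb + √(Kb² + 4·Kb·C₀))/2 = 7.40 × 10^-3 M
pOH = −log(7.40 × 10^-3) = 2.13; pH = 14.00 − 2.13 = 11.87

pH = 11.87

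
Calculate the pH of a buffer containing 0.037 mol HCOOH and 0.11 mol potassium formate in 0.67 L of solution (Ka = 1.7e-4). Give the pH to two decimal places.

pKa = −log(1.7 × 10^-4) = 3.770
Using pH = pKa + log([base]/[acid]) with [base]/[acid] = 0.11/0.037:
pH = 3.770 + (+0.473) = 4.24

pH = 4.24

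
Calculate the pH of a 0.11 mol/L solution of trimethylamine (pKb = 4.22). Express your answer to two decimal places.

(CH3)3N + H2O ⇌ (CH3)3NH+ + OH-
Kb = 10^(−4.22) = 6.03 × 10^-5
From the ICE table, Kb = x²/(0.11 − x) = 6.03 × 10^-5.
Neglecting x in the denominator: x = √(6.03 × 10^-5 × 0.11) = 2.58 × 10^-3 M
pOH = 2.59, so pH = 14.00 − pOH = 11.41

pH = 11.41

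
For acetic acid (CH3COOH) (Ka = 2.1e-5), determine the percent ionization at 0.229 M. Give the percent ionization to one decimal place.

CH3COOH ⇌ CH3COO- + H+; let x = [H+] at equilibrium.
x ≈ √(Ka·C₀) = √(2.1 × 10^-5 × 0.229) = 2.19 × 10^-3 M
% ionization = x/C₀ × 100% = 2.19 × 10^-3/0.229 × 100% = 1.0%

1.0%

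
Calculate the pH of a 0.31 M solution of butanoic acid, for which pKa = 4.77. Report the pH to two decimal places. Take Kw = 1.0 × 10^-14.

CH3(CH2)2COOH ⇌ CH3(CH2)2COO- + H+
Ka = 10^(−4.77) = 1.70 × 10^-5
From the ICE table, Ka = x²/(0.31 − x) = 1.70 × 10^-5.
Assume x ≪ 0.31: x ≈ √(1.70 × 10^-5 × 0.31) = 2.30 × 10^-3 M
pH = −log(2.30 × 10^-3) = 2.64

pH = 2.64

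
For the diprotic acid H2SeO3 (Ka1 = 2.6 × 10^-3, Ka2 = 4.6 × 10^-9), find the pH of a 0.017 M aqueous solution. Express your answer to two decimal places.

Ka1 ≫ Ka2, so treat the first dissociation as the only significant source of H+.
Ka1 = x²/(0.017 − x) = 2.6 × 10^-3
Solving the quadratic: x = (−Ka1 + √(Ka1² + 4·Ka1·C₀))/2 = 5.47 × 10^-3 M
pH = −log(5.47 × 10^-3) = 2.26

pH = 2.26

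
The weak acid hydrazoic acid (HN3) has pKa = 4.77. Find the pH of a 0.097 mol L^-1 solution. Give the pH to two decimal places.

HN3 ⇌ N3- + H+
Ka = 10^(−4.77) = 1.70 × 10^-5
From the ICE table, Ka = x²/(0.097 − x) = 1.70 × 10^-5.
Neglecting x in the denominator: x = √(1.70 × 10^-5 × 0.097) = 1.28 × 10^-3 M
Check: 1.3% ionized — well under 5%, approximation valid.
pH = −log[H+] = −log(1.28 × 10^-3) = 2.89

pH = 2.89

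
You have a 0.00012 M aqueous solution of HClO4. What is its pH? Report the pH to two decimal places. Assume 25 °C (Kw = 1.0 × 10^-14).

HClO4 is a strong acid and dissociates completely, so [H+] = 0.00012 M.
pH = -log(0.00012) = 3.92

pH = 3.92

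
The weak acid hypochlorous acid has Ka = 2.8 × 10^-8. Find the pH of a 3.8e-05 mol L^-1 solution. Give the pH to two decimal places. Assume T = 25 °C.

pH = 5.99

HOCl ⇌ OCl- + H+
From the ICE table, Ka = [H+]²/(3.8e-05 − [H+]) = 2.8 × 10^-8.
Since Ka ≪ C₀, [H+] ≈ √(Ka·C₀) = 1.03 × 10^-6 M.
pH = −log(1.03 × 10^-6) = 5.99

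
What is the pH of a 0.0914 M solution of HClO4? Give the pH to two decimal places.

HClO4 is a strong acid and dissociates completely, so [H+] = 0.0914 M.
pH = -log(0.0914) = 1.04

pH = 1.04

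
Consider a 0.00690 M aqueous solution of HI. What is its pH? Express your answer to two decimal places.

pH = 2.16

HI is a strong acid and dissociates completely, so [H+] = 0.00690 M.
pH = -log(0.0069) = 2.16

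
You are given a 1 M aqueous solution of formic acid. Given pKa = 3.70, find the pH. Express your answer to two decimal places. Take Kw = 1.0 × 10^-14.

HCOOH ⇌ HCOO- + H+
Ka = 10^(−3.70) = 2.00 × 10^-4
Ka = [H+]²/(1 − [H+]) = 2.00 × 10^-4
Assume [H+] ≪ 1: [H+] ≈ √(2.00 × 10^-4 × 1) = 1.41 × 10^-2 M
pH = −log(1.41 × 10^-2) = 1.85

pH = 1.85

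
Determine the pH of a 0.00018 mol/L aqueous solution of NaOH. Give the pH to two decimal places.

NaOH is a strong base; [OH-] = 0.00018 M.
pOH = -log(0.00018) = 3.74
pH = 14.00 - 3.74 = 10.26

pH = 10.26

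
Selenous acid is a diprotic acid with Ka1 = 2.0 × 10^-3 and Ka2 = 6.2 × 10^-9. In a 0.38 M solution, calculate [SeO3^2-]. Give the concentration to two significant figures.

First ionization gives [H+] ≈ [HSeO3-] = 2.66 × 10^-2 M.
Second step: Ka2 = [H+][SeO3^2-]/[HSeO3-] ≈ [SeO3^2-] (since [H+] ≈ [HSeO3-]).
So [SeO3^2-] ≈ Ka2.

6.2 × 10^-9 M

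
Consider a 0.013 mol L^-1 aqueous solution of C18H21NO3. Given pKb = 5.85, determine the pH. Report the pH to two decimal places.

pH = 10.13

C18H21NO3 + H2O ⇌ C18H22NO3+ + OH-
Kb = 10^(−5.85) = 1.41 × 10^-6
Kb = x²/(0.013 − x) = 1.41 × 10^-6
Since Kb ≪ C₀, x ≈ √(Kb·C₀) = 1.35 × 10^-4 M.
Check: 1% ionized — well under 5%, approximation valid.
pOH = −log(1.35 × 10^-4) = 3.87; pH = 14.00 − 3.87 = 10.13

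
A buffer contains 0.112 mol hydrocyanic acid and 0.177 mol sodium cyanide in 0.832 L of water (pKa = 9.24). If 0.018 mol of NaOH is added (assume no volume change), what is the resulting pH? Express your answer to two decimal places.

pH = 9.56

OH- converts HCN to CN-: HCN → 0.094 mol, CN- → 0.195 mol.
pH = pKa + log(n_CN-/n_HCN) = 9.24 + log(0.195/0.094) = 9.24 + (+0.317)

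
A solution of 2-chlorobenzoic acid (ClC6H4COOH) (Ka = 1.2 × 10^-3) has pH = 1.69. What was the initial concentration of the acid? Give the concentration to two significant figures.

[H+] = 10^(-1.69) = 2.04 × 10^-2 M = x
Ka = x²/(C₀ − x) ⇒ C₀ = x + x²/Ka
C₀ = 2.04 × 10^-2 + (2.04 × 10^-2)²/(1.2 × 10^-3) = 3.67 × 10^-1 M

C₀ = 3.7 × 10^-1 M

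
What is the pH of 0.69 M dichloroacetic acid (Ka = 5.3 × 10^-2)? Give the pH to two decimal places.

Cl2CHCOOH ⇌ Cl2CHCOO- + H+
Ka = [H+]²/(0.69 − [H+]) = 5.3 × 10^-2
[H+] is not negligible relative to C₀; solve [H+]² + 0.053·[H+] − 0.0366 = 0.
[H+] = (−Ka + √(Ka² + 4·Ka·C₀))/2 = 1.67 × 10^-1 M
pH = −log(1.67 × 10^-1) = 0.78

pH = 0.78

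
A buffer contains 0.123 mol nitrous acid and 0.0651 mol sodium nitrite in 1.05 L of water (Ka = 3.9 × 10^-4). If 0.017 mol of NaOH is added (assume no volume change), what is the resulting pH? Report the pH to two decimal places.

OH- converts HNO2 to NO2-: HNO2 → 0.106 mol, NO2- → 0.0821 mol.
pKa = −log(3.9 × 10^-4) = 3.409
pH = pKa + log(n_NO2-/n_HNO2) = 3.409 + log(0.0821/0.106) = 3.409 + (-0.111)

pH = 3.30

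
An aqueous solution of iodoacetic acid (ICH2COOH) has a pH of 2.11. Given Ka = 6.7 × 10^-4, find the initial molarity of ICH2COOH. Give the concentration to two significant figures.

C₀ = 9.8 × 10^-2 M

[H+] = 10^(-2.11) = 7.76 × 10^-3 M = x
Ka = x²/(C₀ − x) ⇒ C₀ = x + x²/Ka
C₀ = 7.76 × 10^-3 + (7.76 × 10^-3)²/(6.7 × 10^-4) = 9.76 × 10^-2 M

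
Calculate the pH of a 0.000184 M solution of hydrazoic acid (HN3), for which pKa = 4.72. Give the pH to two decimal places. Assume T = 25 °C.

HN3 ⇌ N3- + H+
Ka = 10^(−4.72) = 1.91 × 10^-5
Ka = x²/(0.000184 − x) = 1.91 × 10^-5
x is not negligible relative to C₀; solve x² + 1.91e-05·x − 3.51e-09 = 0.
x = (−Ka + √(Ka² + 4·Ka·C₀))/2 = 5.05 × 10^-5 M
pH = −log[H+] = −log(5.05 × 10^-5) = 4.30

pH = 4.30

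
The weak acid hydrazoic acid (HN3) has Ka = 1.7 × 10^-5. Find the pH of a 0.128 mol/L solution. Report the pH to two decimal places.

pH = 2.83

HN3 ⇌ N3- + H+
From the ICE table, Ka = [H+]²/(0.128 − [H+]) = 1.7 × 10^-5.
Since Ka ≪ C₀, [H+] ≈ √(Ka·C₀) = 1.48 × 10^-3 M.
Check: 1.2% ionized — well under 5%, approximation valid.
pH = −log(1.48 × 10^-3) = 2.83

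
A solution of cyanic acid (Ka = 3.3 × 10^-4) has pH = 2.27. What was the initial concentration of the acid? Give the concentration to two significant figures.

C₀ = 9.3 × 10^-2 M

[H+] = 10^(-2.27) = 5.37 × 10^-3 M = x
Ka = x²/(C₀ − x) ⇒ C₀ = x + x²/Ka
C₀ = 5.37 × 10^-3 + (5.37 × 10^-3)²/(3.3 × 10^-4) = 9.28 × 10^-2 M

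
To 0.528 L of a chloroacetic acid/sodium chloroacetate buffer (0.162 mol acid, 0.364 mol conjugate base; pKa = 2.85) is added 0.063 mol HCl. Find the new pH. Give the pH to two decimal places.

pH = 2.98

After neutralization: n(ClCH2COOH) = 0.225 mol, n(ClCH2COO-) = 0.301 mol.
pH = pKa + log([A⁻]/[HA]) = 2.85 + log(0.301/0.225) = 2.85 +0.126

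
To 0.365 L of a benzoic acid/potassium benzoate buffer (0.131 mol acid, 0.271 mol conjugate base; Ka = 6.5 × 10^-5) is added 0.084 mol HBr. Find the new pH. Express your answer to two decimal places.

After neutralization: n(C6H5COOH) = 0.215 mol, n(C6H5COO-) = 0.187 mol.
pKa = −log(6.5 × 10^-5) = 4.187
pH = pKa + log(n_C6H5COO-/n_C6H5COOH) = 4.187 + log(0.187/0.215) = 4.187 + (-0.061)

pH = 4.13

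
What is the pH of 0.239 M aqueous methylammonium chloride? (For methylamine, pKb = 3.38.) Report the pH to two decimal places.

CH3NH3+ is the conjugate acid of the weak base CH3NH2.
Kb = 10^(−3.38) = 4.17 × 10^-4
Ka = Kw/Kb = 1.0×10^-14 / 4.17 × 10^-4 = 2.40 × 10^-11
From the ICE table, Ka = [H+]²/(0.239 − [H+]) = 2.40 × 10^-11.
Assume [H+] ≪ 0.239: [H+] ≈ √(2.40 × 10^-11 × 0.239) = 2.39 × 10^-6 M
pH = −log[H+] = −log(2.39 × 10^-6) = 5.62

pH = 5.62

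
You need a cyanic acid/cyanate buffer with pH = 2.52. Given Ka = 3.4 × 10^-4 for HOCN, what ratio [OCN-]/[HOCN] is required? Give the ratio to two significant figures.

pKa = -log(3.4 × 10^-4) = 3.469
pH = pKa + log(r) ⇒ log(r) = 2.52 − 3.469 = -0.949
r = [OCN-]/[HOCN] = 10^(-0.949) = 0.112

ratio = 0.11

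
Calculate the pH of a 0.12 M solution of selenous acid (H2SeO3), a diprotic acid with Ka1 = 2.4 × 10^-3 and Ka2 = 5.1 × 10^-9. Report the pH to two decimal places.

pH = 1.80

Since Ka1 ≫ Ka2, the first ionization dominates [H+].
Ka1 = x²/(0.12 − x) = 2.4 × 10^-3
Solving the quadratic: x = (−Ka1 + √(Ka1² + 4·Ka1·C₀))/2 = 1.58 × 10^-2 M
pH = −log(1.58 × 10^-2) = 1.80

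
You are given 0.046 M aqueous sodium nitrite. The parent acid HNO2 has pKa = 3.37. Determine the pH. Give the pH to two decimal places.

NO2- is the conjugate base of the weak acid HNO2.
Ka = 10^(−3.37) = 4.27 × 10^-4
Kb = Kw/Ka = 1.0×10^-14 / 4.27 × 10^-4 = 2.34 × 10^-11
Kb = [OH-]²/(0.046 − [OH-]) = 2.34 × 10^-11
Assume [OH-] ≪ 0.046: [OH-] ≈ √(2.34 × 10^-11 × 0.046) = 1.04 × 10^-6 M
Check: 0.0023% ionized — well under 5%, approximation valid.
pOH = 5.98, so pH = 14.00 − pOH = 8.02

pH = 8.02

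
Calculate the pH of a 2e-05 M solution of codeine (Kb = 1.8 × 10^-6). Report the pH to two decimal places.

C18H21NO3 + H2O ⇌ C18H22NO3+ + OH-
From the ICE table, Kb = [OH-]²/(2e-05 − [OH-]) = 1.8 × 10^-6.
Here C₀/Kb ≈ 11.1, so the small-[OH-] approximation fails. Use the quadratic:
[OH-] = [−1.8e-06 + √(1.8e-06² + 1.44e-10)]/2 = 5.17 × 10^-6 M
pOH = 5.29, so pH = 14.00 − pOH = 8.71

pH = 8.71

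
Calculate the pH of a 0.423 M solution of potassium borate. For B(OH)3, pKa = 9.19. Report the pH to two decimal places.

B(OH)4- is the conjugate base of the weak acid B(OH)3.
Ka = 10^(−9.19) = 6.46 × 10^-10
Kb = Kw/Ka = 1.0×10^-14 / 6.46 × 10^-10 = 1.55 × 10^-5
Kb = x²/(0.423 − x) = 1.55 × 10^-5
Since Kb ≪ C₀, x ≈ √(Kb·C₀) = 2.56 × 10^-3 M.
(x/C₀ = 0.61% < 5%, so the approximation holds.)
pOH = 2.59, so pH = 14.00 − pOH = 11.41

pH = 11.41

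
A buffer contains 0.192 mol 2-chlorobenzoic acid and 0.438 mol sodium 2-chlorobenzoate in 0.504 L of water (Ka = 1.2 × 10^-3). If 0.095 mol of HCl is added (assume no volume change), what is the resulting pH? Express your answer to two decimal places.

After neutralization: n(ClC6H4COOH) = 0.287 mol, n(ClC6H4COO-) = 0.343 mol.
pKa = −log(1.2 × 10^-3) = 2.921
Henderson–Hasselbalch with mole ratio 0.343/0.287: pH = 2.921 + (+0.077)

pH = 3.00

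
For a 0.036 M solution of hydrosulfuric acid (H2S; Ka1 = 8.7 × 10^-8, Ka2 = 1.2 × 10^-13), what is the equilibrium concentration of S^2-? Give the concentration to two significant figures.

First ionization gives [H+] ≈ [HS-] = 5.60 × 10^-5 M.
Second step: Ka2 = [H+][S^2-]/[HS-] ≈ [S^2-] (since [H+] ≈ [HS-]).
So [S^2-] ≈ Ka2.

1.2 × 10^-13 M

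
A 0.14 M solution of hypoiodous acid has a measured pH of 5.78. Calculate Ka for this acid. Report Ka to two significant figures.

[H+] = 10^(-5.78) = 1.66 × 10^-6 M
At equilibrium [HA] = 0.14 − 1.66 × 10^-6 = 1.40 × 10^-1 M
Ka = [H+][A-]/[HA] = (1.66 × 10^-6)² / 1.40 × 10^-1 = 2.0 × 10^-11

Ka = 2.0 × 10^-11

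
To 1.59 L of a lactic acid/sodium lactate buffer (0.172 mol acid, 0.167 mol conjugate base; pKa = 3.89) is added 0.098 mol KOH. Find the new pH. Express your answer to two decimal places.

pH = 4.44

After neutralization: n(CH3CH(OH)COOH) = 0.074 mol, n(CH3CH(OH)COO-) = 0.265 mol.
Henderson–Hasselbalch with mole ratio 0.265/0.074: pH = 3.89 + (+0.554)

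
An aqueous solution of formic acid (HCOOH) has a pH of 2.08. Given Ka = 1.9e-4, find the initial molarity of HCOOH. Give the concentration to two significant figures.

C₀ = 3.7 × 10^-1 M

[H+] = 10^(-2.08) = 8.32 × 10^-3 M = x
Ka = x²/(C₀ − x) ⇒ C₀ = x + x²/Ka
C₀ = 8.32 × 10^-3 + (8.32 × 10^-3)²/(1.9 × 10^-4) = 3.73 × 10^-1 M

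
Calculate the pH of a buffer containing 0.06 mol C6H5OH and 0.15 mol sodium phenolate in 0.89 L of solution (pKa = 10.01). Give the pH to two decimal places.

pH = 10.41

Using pH = pKa + log([base]/[acid]) with [base]/[acid] = 0.15/0.06:
pH = 10.01 + (+0.398) = 10.41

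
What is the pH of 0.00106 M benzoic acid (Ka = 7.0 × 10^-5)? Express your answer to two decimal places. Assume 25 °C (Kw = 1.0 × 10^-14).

C6H5COOH ⇌ C6H5COO- + H+
Ka = x²/(0.00106 − x) = 7.0 × 10^-5
Here C₀/Ka ≈ 15.1, so the small-x approximation fails. Use the quadratic:
x = [−7e-05 + √(7e-05² + 2.97e-07)]/2 = 2.40 × 10^-4 M
pH = −log(2.40 × 10^-4) = 3.62

pH = 3.62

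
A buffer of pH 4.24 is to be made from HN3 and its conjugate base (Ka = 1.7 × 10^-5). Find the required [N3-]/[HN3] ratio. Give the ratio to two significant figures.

pKa = -log(1.7 × 10^-5) = 4.770
pH = pKa + log(r) ⇒ log(r) = 4.24 − 4.770 = -0.530
r = [N3-]/[HN3] = 10^(-0.530) = 0.295

ratio = 0.30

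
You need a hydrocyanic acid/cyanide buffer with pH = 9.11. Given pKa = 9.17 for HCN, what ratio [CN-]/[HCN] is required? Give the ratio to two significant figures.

ratio = 0.87

pH = pKa + log(r) ⇒ log(r) = 9.11 − 9.17 = -0.06
r = [CN-]/[HCN] = 10^(-0.06) = 0.871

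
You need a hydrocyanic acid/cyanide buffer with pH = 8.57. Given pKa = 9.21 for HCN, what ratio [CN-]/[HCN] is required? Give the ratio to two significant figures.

pH = pKa + log(r) ⇒ log(r) = 8.57 − 9.21 = -0.64
r = [CN-]/[HCN] = 10^(-0.64) = 0.229

ratio = 0.23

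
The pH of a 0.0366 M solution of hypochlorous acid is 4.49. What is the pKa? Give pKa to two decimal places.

[H+] = 10^(-4.49) = 3.24 × 10^-5 M
At equilibrium [HA] = 0.0366 − 3.24 × 10^-5 = 3.66 × 10^-2 M
Ka = [H+][A-]/[HA] = (3.24 × 10^-5)² / 3.66 × 10^-2 = 2.87 × 10^-8
pKa = -log(2.87 × 10^-8) = 7.54

pKa = 7.54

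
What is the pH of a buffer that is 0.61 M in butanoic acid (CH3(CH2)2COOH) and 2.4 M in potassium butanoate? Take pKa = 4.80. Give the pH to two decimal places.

pH = 5.39

Using pH = pKa + log([base]/[acid]) with [base]/[acid] = 2.4/0.61:
pH = 4.80 + (+0.595) = 5.39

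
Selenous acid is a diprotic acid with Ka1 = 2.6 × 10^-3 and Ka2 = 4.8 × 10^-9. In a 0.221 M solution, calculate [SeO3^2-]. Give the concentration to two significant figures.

First ionization gives [H+] ≈ [HSeO3-] = 2.27 × 10^-2 M.
Second step: Ka2 = [H+][SeO3^2-]/[HSeO3-] ≈ [SeO3^2-] (since [H+] ≈ [HSeO3-]).
So [SeO3^2-] ≈ Ka2.

4.8 × 10^-9 M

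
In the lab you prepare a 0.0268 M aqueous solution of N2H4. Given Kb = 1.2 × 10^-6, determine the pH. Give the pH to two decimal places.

N2H4 + H2O ⇌ N2H5+ + OH-
Kb = x²/(0.0268 − x) = 1.2 × 10^-6
Assume x ≪ 0.0268: x ≈ √(1.2 × 10^-6 × 0.0268) = 1.79 × 10^-4 M
pOH = −log(1.79 × 10^-4) = 3.75; pH = 14.00 − 3.75 = 10.25

pH = 10.25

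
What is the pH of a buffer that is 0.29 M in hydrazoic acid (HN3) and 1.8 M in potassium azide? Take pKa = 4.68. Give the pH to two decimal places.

pH = 5.47

pH = pKa + log([A⁻]/[HA]) = 4.68 + log(1.8/0.29)
pH = 4.68 + (+0.793) = 5.47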